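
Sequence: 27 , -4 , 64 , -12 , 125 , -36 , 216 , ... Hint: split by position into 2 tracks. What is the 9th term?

Odd-indexed and even-indexed terms follow separate rules.
Stream A = 27, 64, 125, 216: consecutive cubes n³ from n = 3.
Stream B = -4, -12, -36: geometric with ratio 3.
Position 9 falls in stream A as its term 5, giving 343.

343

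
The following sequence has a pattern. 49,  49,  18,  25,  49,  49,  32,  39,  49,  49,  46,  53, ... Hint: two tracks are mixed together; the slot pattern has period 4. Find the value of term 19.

74

Reading positions in blocks of 4 reveals the pattern AABB — 2 tracks woven together.
Track A: 49, 49, 49, 49, 49, 49 (always 49).
Track B: 18, 25, 32, 39, 46, 53 (adding 7 each time).
Position 19 falls in track B as its term 9, giving 74.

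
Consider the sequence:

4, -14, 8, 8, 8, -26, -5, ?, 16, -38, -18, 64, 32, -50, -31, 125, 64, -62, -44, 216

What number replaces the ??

Taking every 4th term gives 4 separate tracks.
Track A is 4, 8, 16, 32, 64, which is successive powers of 2.
Track B is -14, -26, -38, -50, -62, which is linear: a_n = -2 − 12·n.
Track C is 8, -5, -18, -31, -44, which is subtracting 13 each time.
Track D is 8, ?, 64, 125, 216, which is perfect cubes starting at 2³.
So the missing entry in track D is 27.

27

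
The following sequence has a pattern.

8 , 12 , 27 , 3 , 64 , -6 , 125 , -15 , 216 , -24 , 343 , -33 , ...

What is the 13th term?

Split by position mod 2 into 2 tracks.
Subsequence A: 8, 27, 64, 125, 216, 343 (consecutive cubes n³ from n = 2).
Subsequence B: 12, 3, -6, -15, -24, -33 (arithmetic, step −9).
The 13th slot belongs to subsequence A; its 7th term is 512.

512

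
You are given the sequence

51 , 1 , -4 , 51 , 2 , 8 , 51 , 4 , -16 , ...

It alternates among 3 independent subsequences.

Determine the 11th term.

8

Split by position mod 3 into 3 tracks.
Subsequence A = 51, 51, 51: the constant sequence 51.
Subsequence B = 1, 2, 4: powers 2^0, 2^1, 2^2, ….
Subsequence C = -4, 8, -16: geometric, ×-2 each step.
Position 11 falls in subsequence B as its term 4, giving 8.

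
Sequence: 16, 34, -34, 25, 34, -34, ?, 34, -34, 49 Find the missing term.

36

The slot pattern repeats as ABB (period 3), so there are 2 interleaved tracks.
Track A: 16, 25, ?, 49. Consecutive squares n² from n = 4.
Track B: 34, -34, 34, -34, 34, -34. Oscillating between 34 and -34.
The gap is track A's term 3; the rule gives 36.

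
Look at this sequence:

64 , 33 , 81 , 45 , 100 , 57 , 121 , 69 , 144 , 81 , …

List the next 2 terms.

Odd-indexed and even-indexed terms follow separate rules.
Track A: 64, 81, 100, 121, 144 — perfect squares starting at 8².
Track B: 33, 45, 57, 69, 81 — arithmetic, step +12.
Term 11 comes from track A (its 6th entry): 169.
The 12th slot belongs to track B; its 6th term is 93.

169, 93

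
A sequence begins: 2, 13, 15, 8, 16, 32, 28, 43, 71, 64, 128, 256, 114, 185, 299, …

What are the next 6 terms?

512, 1024, 2048, 484, 783, 1267

Positions follow the repeating pattern AAABBB; grouping by letter gives 2 tracks.
Track A: 2, 13, 15, 28, 43, 71, 114, 185, 299. A Fibonacci-like recurrence a_n = a_{n-1} + a_{n-2}.
Track B: 8, 16, 32, 64, 128, 256. Powers of 2.
Position 16 → track B, term 7 = 512.
Term 17 comes from track B (its 8th entry): 1024.
Position 18 falls in track B as its term 9, giving 2048.
Position 19 → track A, term 10 = 484.
Position 20 falls in track A as its term 11, giving 783.
Term 21 comes from track A (its 12th entry): 1267.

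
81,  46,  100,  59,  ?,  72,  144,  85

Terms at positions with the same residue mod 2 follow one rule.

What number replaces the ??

121

Split by position mod 2 into 2 tracks.
Stream A: 81, 100, ?, 144 — consecutive squares n² from n = 9.
Stream B: 46, 59, 72, 85 — arithmetic with common difference +13.
Stream A's pattern makes the blank 121.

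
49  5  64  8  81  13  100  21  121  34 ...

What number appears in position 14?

Taking every 2nd term gives 2 separate tracks.
Track A: 49, 64, 81, 100, 121 (consecutive squares n² from n = 7).
Track B: 5, 8, 13, 21, 34 (a Fibonacci-like recurrence a_n = a_{n-1} + a_{n-2}).
Term 14 comes from track B (its 7th entry): 89.

89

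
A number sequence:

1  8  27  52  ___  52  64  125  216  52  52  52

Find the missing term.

52

Reading positions in blocks of 6 reveals the pattern AAABBB — 2 tracks woven together.
Stream A = 1, 8, 27, 64, 125, 216: consecutive cubes n³ from n = 1.
Stream B = 52, ?, 52, 52, 52, 52: the constant sequence 52.
Filling stream B at index 2 by its rule yields 52.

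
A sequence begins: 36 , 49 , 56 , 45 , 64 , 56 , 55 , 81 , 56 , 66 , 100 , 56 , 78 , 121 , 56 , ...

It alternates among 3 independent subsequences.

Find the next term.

Read the sequence 3 terms at a time; column i is its own pattern.
Track A = 36, 45, 55, 66, 78: triangular numbers n(n+1)/2 for n = 8, 9, ….
Track B = 49, 64, 81, 100, 121: consecutive squares n² from n = 7.
Track C = 56, 56, 56, 56, 56: constant 56.
Term 16 comes from track A (its 6th entry): 91.

91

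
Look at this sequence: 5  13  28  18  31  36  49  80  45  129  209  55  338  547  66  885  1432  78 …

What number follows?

2317

Reading positions in blocks of 3 reveals the pattern AAB — 2 tracks woven together.
Track A: 5, 13, 18, 31, 49, 80, 129, 209, 338, 547, 885, 1432 — a Fibonacci-like recurrence a_n = a_{n-1} + a_{n-2}.
Track B: 28, 36, 45, 55, 66, 78 — triangular numbers n(n+1)/2 for n = 7, 8, ….
The 19th slot belongs to track A; its 13th term is 2317.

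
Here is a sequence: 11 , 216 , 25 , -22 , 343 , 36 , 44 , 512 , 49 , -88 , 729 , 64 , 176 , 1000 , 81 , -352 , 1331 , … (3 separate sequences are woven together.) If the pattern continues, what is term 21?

121

Read the sequence 3 terms at a time; column i is its own pattern.
Stream A = 11, -22, 44, -88, 176, -352: geometric, ×-2 each step.
Stream B = 216, 343, 512, 729, 1000, 1331: consecutive cubes n³ from n = 6.
Stream C = 25, 36, 49, 64, 81: consecutive squares n² from n = 5.
The 21st slot belongs to stream C; its 7th term is 121.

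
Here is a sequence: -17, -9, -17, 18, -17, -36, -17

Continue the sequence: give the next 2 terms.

Positions 1, 3, 5, … form one subsequence and positions 2, 4, 6, … form another.
Stream A: -17, -17, -17, -17 (always -17).
Stream B: -9, 18, -36 (geometric with ratio -2).
The 8th slot belongs to stream B; its 4th term is 72.
Position 9 falls in stream A as its term 5, giving -17.

72, -17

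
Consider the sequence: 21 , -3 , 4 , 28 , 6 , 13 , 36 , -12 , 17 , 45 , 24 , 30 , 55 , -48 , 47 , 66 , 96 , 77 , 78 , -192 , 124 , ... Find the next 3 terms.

Split by position mod 3 into 3 tracks.
Track A: 21, 28, 36, 45, 55, 66, 78 — triangular numbers n(n+1)/2 for n = 6, 7, ….
Track B: -3, 6, -12, 24, -48, 96, -192 — a geometric progression (common ratio -2).
Track C: 4, 13, 17, 30, 47, 77, 124 — each term equals the sum of the previous two.
The 22nd slot belongs to track A; its 8th term is 91.
The 23rd slot belongs to track B; its 8th term is 384.
Term 24 comes from track C (its 8th entry): 201.

91, 384, 201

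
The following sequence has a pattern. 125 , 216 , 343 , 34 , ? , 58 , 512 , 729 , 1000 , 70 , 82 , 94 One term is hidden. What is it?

Positions follow the repeating pattern AAABBB; grouping by letter gives 2 tracks.
Track A: 125, 216, 343, 512, 729, 1000. The cubes 5³, 6³, 7³, ….
Track B: 34, ?, 58, 70, 82, 94. Arithmetic, step +12.
Track B's pattern makes the blank 46.

46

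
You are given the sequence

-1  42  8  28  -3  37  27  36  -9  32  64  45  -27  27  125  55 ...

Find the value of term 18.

22

Split by position mod 4 into 4 tracks.
Subsequence A: -1, -3, -9, -27. Multiplying by 3 each time.
Subsequence B: 42, 37, 32, 27. Arithmetic with common difference −5.
Subsequence C: 8, 27, 64, 125. Perfect cubes starting at 2³.
Subsequence D: 28, 36, 45, 55. Triangular numbers n(n+1)/2 for n = 7, 8, ….
Term 18 comes from subsequence B (its 5th entry): 22.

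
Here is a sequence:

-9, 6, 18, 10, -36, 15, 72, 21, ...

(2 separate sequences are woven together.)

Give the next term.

-144

Positions 1, 3, 5, … form one subsequence and positions 2, 4, 6, … form another.
Track A: -9, 18, -36, 72 (multiplying by -2 each time).
Track B: 6, 10, 15, 21 (triangular numbers starting at T_3).
The 9th slot belongs to track A; its 5th term is -144.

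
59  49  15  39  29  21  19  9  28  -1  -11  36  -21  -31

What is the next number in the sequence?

45

Reading positions in blocks of 3 reveals the pattern AAB — 2 tracks woven together.
Track A is 59, 49, 39, 29, 19, 9, -1, -11, -21, -31, which is arithmetic with common difference −10.
Track B is 15, 21, 28, 36, which is triangular numbers starting at T_5.
Term 15 comes from track B (its 5th entry): 45.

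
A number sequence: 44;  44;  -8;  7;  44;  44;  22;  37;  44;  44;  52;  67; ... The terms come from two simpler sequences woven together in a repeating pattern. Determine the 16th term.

Reading positions in blocks of 4 reveals the pattern AABB — 2 tracks woven together.
Track A: 44, 44, 44, 44, 44, 44. Constant 44.
Track B: -8, 7, 22, 37, 52, 67. Arithmetic, step +15.
Position 16 → track B, term 8 = 97.

97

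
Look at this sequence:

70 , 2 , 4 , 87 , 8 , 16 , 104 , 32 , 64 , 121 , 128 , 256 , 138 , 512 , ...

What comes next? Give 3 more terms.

1024, 155, 2048

Positions follow the repeating pattern ABB; grouping by letter gives 2 tracks.
Track A: 70, 87, 104, 121, 138. Adding 17 each time.
Track B: 2, 4, 8, 16, 32, 64, 128, 256, 512. Powers 2^1, 2^2, 2^3, ….
Position 15 → track B, term 10 = 1024.
Term 16 comes from track A (its 6th entry): 155.
Position 17 → track B, term 11 = 2048.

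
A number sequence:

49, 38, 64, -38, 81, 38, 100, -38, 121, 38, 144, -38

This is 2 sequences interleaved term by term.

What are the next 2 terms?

The terms cycle through 2 interleaved subsequences.
Stream A = 49, 64, 81, 100, 121, 144: consecutive squares n² from n = 7.
Stream B = 38, -38, 38, -38, 38, -38: alternating ±38.
Term 13 comes from stream A (its 7th entry): 169.
Term 14 comes from stream B (its 7th entry): 38.

169, 38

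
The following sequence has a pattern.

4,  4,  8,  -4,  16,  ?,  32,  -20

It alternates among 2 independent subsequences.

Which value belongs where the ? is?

-12

Positions 1, 3, 5, … form one subsequence and positions 2, 4, 6, … form another.
Subsequence A: 4, 8, 16, 32 — powers of 2.
Subsequence B: 4, -4, ?, -20 — arithmetic, step −8.
So the missing entry in subsequence B is -12.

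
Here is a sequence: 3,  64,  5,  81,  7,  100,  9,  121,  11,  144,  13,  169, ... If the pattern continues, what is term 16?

225

The terms cycle through 2 interleaved subsequences.
Stream A: 3, 5, 7, 9, 11, 13 (linear: a_n = 1 + 2·n).
Stream B: 64, 81, 100, 121, 144, 169 (perfect squares starting at 8²).
The 16th slot belongs to stream B; its 8th term is 225.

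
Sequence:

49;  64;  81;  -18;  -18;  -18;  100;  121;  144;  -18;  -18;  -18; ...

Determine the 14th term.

Positions follow the repeating pattern AAABBB; grouping by letter gives 2 tracks.
Stream A: 49, 64, 81, 100, 121, 144 — perfect squares starting at 7².
Stream B: -18, -18, -18, -18, -18, -18 — always -18.
Term 14 comes from stream A (its 8th entry): 196.

196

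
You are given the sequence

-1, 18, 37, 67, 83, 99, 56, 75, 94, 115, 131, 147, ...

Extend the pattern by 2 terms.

113, 132

Reading positions in blocks of 6 reveals the pattern AAABBB — 2 tracks woven together.
Stream A is -1, 18, 37, 56, 75, 94, which is arithmetic, step +19.
Stream B is 67, 83, 99, 115, 131, 147, which is arithmetic with common difference +16.
Term 13 comes from stream A (its 7th entry): 113.
Term 14 comes from stream A (its 8th entry): 132.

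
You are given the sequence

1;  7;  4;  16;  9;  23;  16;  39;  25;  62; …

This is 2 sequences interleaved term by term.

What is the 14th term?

163

Taking every 2nd term gives 2 separate tracks.
Stream A = 1, 4, 9, 16, 25: the squares 1², 2², 3², ….
Stream B = 7, 16, 23, 39, 62: a Fibonacci-like recurrence a_n = a_{n-1} + a_{n-2}.
Position 14 falls in stream B as its term 7, giving 163.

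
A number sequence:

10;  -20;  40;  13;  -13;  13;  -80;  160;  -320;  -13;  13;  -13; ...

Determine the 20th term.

10240

The slot pattern repeats as AAABBB (period 6), so there are 2 interleaved tracks.
Stream A: 10, -20, 40, -80, 160, -320 (multiplying by -2 each time).
Stream B: 13, -13, 13, -13, 13, -13 (alternating ±13).
Term 20 comes from stream A (its 11th entry): 10240.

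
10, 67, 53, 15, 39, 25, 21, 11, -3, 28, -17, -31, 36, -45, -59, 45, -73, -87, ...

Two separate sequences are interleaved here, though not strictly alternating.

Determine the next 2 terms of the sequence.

55, -101

The slot pattern repeats as ABB (period 3), so there are 2 interleaved tracks.
Track A is 10, 15, 21, 28, 36, 45, which is triangular numbers n(n+1)/2 for n = 4, 5, ….
Track B is 67, 53, 39, 25, 11, -3, -17, -31, -45, -59, -73, -87, which is arithmetic, step −14.
Term 19 comes from track A (its 7th entry): 55.
Position 20 falls in track B as its term 13, giving -101.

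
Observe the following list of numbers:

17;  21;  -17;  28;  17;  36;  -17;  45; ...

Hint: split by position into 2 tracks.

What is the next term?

Odd-indexed and even-indexed terms follow separate rules.
Track A = 17, -17, 17, -17: alternating ±17.
Track B = 21, 28, 36, 45: the triangular numbers T_6, T_7, ….
Term 9 comes from track A (its 5th entry): 17.

17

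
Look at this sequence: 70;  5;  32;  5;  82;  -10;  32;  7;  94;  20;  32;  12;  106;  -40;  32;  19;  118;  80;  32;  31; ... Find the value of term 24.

50

Taking every 4th term gives 4 separate tracks.
Stream A: 70, 82, 94, 106, 118. Adding 12 each time.
Stream B: 5, -10, 20, -40, 80. Geometric, ×-2 each step.
Stream C: 32, 32, 32, 32, 32. Always 32.
Stream D: 5, 7, 12, 19, 31. A Fibonacci-like recurrence a_n = a_{n-1} + a_{n-2}.
Position 24 falls in stream D as its term 6, giving 50.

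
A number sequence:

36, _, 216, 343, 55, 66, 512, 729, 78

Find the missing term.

45

Positions follow the repeating pattern AABB; grouping by letter gives 2 tracks.
Stream A = 36, ?, 55, 66, 78: triangular numbers n(n+1)/2 for n = 8, 9, ….
Stream B = 216, 343, 512, 729: the cubes 6³, 7³, 8³, ….
Filling stream A at index 2 by its rule yields 45.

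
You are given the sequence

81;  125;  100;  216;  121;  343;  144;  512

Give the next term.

Positions 1, 3, 5, … form one subsequence and positions 2, 4, 6, … form another.
Track A: 81, 100, 121, 144 (the squares 9², 10², 11², …).
Track B: 125, 216, 343, 512 (the cubes 5³, 6³, 7³, …).
Position 9 → track A, term 5 = 169.

169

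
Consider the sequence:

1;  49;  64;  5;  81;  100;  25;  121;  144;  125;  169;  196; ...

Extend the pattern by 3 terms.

Reading positions in blocks of 3 reveals the pattern ABB — 2 tracks woven together.
Track A: 1, 5, 25, 125. Successive powers of 5.
Track B: 49, 64, 81, 100, 121, 144, 169, 196. The squares 7², 8², 9², ….
The 13th slot belongs to track A; its 5th term is 625.
Position 14 → track B, term 9 = 225.
The 15th slot belongs to track B; its 10th term is 256.

625, 225, 256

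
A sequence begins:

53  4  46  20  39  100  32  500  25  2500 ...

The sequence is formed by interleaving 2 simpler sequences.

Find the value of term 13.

11

Taking every 2nd term gives 2 separate tracks.
Subsequence A: 53, 46, 39, 32, 25 (arithmetic, step −7).
Subsequence B: 4, 20, 100, 500, 2500 (geometric, ×5 each step).
Position 13 → subsequence A, term 7 = 11.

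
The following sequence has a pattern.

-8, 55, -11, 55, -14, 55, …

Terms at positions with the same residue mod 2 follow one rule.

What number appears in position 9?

-20

The terms cycle through 2 interleaved subsequences.
Stream A is -8, -11, -14, which is arithmetic, step −3.
Stream B is 55, 55, 55, which is constant 55.
Term 9 comes from stream A (its 5th entry): -20.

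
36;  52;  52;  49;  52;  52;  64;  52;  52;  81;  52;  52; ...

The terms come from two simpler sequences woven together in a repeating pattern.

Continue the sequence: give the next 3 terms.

100, 52, 52

Positions follow the repeating pattern ABB; grouping by letter gives 2 tracks.
Stream A is 36, 49, 64, 81, which is the squares 6², 7², 8², ….
Stream B is 52, 52, 52, 52, 52, 52, 52, 52, which is constant 52.
Term 13 comes from stream A (its 5th entry): 100.
Position 14 → stream B, term 9 = 52.
Position 15 falls in stream B as its term 10, giving 52.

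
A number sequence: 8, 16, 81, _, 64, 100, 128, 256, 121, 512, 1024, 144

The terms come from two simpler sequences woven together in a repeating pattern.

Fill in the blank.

Positions follow the repeating pattern AAB; grouping by letter gives 2 tracks.
Stream A: 8, 16, ?, 64, 128, 256, 512, 1024 — powers 2^3, 2^4, 2^5, ….
Stream B: 81, 100, 121, 144 — perfect squares starting at 9².
The gap is stream A's term 3; the rule gives 32.

32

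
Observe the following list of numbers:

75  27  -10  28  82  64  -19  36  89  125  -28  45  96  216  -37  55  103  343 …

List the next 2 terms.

Taking every 4th term gives 4 separate tracks.
Subsequence A is 75, 82, 89, 96, 103, which is adding 7 each time.
Subsequence B is 27, 64, 125, 216, 343, which is the cubes 3³, 4³, 5³, ….
Subsequence C is -10, -19, -28, -37, which is subtracting 9 each time.
Subsequence D is 28, 36, 45, 55, which is the triangular numbers T_7, T_8, ….
Term 19 comes from subsequence C (its 5th entry): -46.
Position 20 falls in subsequence D as its term 5, giving 66.

-46, 66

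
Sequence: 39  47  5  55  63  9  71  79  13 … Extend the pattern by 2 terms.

Reading positions in blocks of 3 reveals the pattern AAB — 2 tracks woven together.
Track A is 39, 47, 55, 63, 71, 79, which is linear: a_n = 31 + 8·n.
Track B is 5, 9, 13, which is linear: a_n = 1 + 4·n.
Position 10 falls in track A as its term 7, giving 87.
Position 11 falls in track A as its term 8, giving 95.

87, 95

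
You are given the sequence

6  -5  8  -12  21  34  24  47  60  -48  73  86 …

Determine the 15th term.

The slot pattern repeats as ABB (period 3), so there are 2 interleaved tracks.
Subsequence A = 6, -12, 24, -48: multiplying by -2 each time.
Subsequence B = -5, 8, 21, 34, 47, 60, 73, 86: adding 13 each time.
The 15th slot belongs to subsequence B; its 10th term is 112.

112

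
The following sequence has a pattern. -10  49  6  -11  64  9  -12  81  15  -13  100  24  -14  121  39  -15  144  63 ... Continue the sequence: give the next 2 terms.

-16, 169

Taking every 3rd term gives 3 separate tracks.
Track A: -10, -11, -12, -13, -14, -15 (subtracting 1 each time).
Track B: 49, 64, 81, 100, 121, 144 (consecutive squares n² from n = 7).
Track C: 6, 9, 15, 24, 39, 63 (each term equals the sum of the previous two).
Position 19 falls in track A as its term 7, giving -16.
Term 20 comes from track B (its 7th entry): 169.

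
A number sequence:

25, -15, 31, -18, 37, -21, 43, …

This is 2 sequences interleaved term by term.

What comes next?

Taking every 2nd term gives 2 separate tracks.
Stream A = 25, 31, 37, 43: arithmetic, step +6.
Stream B = -15, -18, -21: linear: a_n = -12 − 3·n.
Position 8 → stream B, term 4 = -24.

-24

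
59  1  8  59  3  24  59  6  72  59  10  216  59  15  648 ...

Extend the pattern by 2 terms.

59, 21

Split by position mod 3: positions 1, 4, 7, … form one track, and each other residue class forms its own.
Subsequence A: 59, 59, 59, 59, 59. The constant sequence 59.
Subsequence B: 1, 3, 6, 10, 15. Triangular numbers starting at T_1.
Subsequence C: 8, 24, 72, 216, 648. Multiplying by 3 each time.
Term 16 comes from subsequence A (its 6th entry): 59.
Position 17 → subsequence B, term 6 = 21.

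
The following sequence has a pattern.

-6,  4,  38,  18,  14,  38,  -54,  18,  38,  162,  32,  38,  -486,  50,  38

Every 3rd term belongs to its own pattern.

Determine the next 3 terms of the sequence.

Taking every 3rd term gives 3 separate tracks.
Track A: -6, 18, -54, 162, -486 — geometric, ×-3 each step.
Track B: 4, 14, 18, 32, 50 — Fibonacci-style (each term is the sum of the two before it).
Track C: 38, 38, 38, 38, 38 — always 38.
Term 16 comes from track A (its 6th entry): 1458.
Term 17 comes from track B (its 6th entry): 82.
Position 18 → track C, term 6 = 38.

1458, 82, 38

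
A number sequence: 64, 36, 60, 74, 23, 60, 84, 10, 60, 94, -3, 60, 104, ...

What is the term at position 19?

124

Split by position mod 3: positions 1, 4, 7, … form one track, and each other residue class forms its own.
Track A = 64, 74, 84, 94, 104: linear: a_n = 54 + 10·n.
Track B = 36, 23, 10, -3: arithmetic, step −13.
Track C = 60, 60, 60, 60: always 60.
Position 19 → track A, term 7 = 124.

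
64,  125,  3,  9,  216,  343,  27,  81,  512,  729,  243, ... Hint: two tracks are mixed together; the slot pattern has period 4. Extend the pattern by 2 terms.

729, 1000

Reading positions in blocks of 4 reveals the pattern AABB — 2 tracks woven together.
Stream A = 64, 125, 216, 343, 512, 729: perfect cubes starting at 4³.
Stream B = 3, 9, 27, 81, 243: multiplying by 3 each time.
The 12th slot belongs to stream B; its 6th term is 729.
Term 13 comes from stream A (its 7th entry): 1000.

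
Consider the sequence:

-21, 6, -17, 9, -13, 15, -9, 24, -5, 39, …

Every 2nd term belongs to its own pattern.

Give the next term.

-1

Positions 1, 3, 5, … form one subsequence and positions 2, 4, 6, … form another.
Track A: -21, -17, -13, -9, -5. Arithmetic with common difference +4.
Track B: 6, 9, 15, 24, 39. A Fibonacci-like recurrence a_n = a_{n-1} + a_{n-2}.
The 11th slot belongs to track A; its 6th term is -1.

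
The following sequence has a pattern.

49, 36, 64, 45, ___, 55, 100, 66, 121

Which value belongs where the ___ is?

81

Taking every 2nd term gives 2 separate tracks.
Subsequence A: 49, 64, ?, 100, 121 — perfect squares starting at 7².
Subsequence B: 36, 45, 55, 66 — triangular numbers starting at T_8.
The gap is subsequence A's term 3; the rule gives 81.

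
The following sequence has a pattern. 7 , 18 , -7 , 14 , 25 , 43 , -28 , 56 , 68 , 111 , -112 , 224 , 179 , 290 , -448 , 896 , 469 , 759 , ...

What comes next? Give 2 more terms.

Positions follow the repeating pattern AABB; grouping by letter gives 2 tracks.
Stream A: 7, 18, 25, 43, 68, 111, 179, 290, 469, 759 — a Fibonacci-like recurrence a_n = a_{n-1} + a_{n-2}.
Stream B: -7, 14, -28, 56, -112, 224, -448, 896 — multiplying by -2 each time.
Position 19 → stream B, term 9 = -1792.
The 20th slot belongs to stream B; its 10th term is 3584.

-1792, 3584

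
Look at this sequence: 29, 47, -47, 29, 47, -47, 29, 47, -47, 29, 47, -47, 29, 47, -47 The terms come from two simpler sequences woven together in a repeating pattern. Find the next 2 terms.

29, 47

Reading positions in blocks of 3 reveals the pattern ABB — 2 tracks woven together.
Subsequence A is 29, 29, 29, 29, 29, which is always 29.
Subsequence B is 47, -47, 47, -47, 47, -47, 47, -47, 47, -47, which is the oscillation 47·(−1)^(n+1).
The 16th slot belongs to subsequence A; its 6th term is 29.
Position 17 → subsequence B, term 11 = 47.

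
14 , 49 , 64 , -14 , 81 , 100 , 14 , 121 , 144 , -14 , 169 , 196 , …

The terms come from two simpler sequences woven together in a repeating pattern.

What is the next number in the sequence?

14

Positions follow the repeating pattern ABB; grouping by letter gives 2 tracks.
Stream A: 14, -14, 14, -14 (alternating ±14).
Stream B: 49, 64, 81, 100, 121, 144, 169, 196 (consecutive squares n² from n = 7).
Position 13 → stream A, term 5 = 14.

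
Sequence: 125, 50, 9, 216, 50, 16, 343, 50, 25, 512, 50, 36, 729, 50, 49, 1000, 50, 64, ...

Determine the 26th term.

Split by position mod 3: positions 1, 4, 7, … form one track, and each other residue class forms its own.
Stream A: 125, 216, 343, 512, 729, 1000 — the cubes 5³, 6³, 7³, ….
Stream B: 50, 50, 50, 50, 50, 50 — constant 50.
Stream C: 9, 16, 25, 36, 49, 64 — the squares 3², 4², 5², ….
Position 26 → stream B, term 9 = 50.

50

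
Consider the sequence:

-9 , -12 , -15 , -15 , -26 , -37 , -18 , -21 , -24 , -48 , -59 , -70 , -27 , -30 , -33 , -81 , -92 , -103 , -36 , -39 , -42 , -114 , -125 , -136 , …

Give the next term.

Positions follow the repeating pattern AAABBB; grouping by letter gives 2 tracks.
Stream A = -9, -12, -15, -18, -21, -24, -27, -30, -33, -36, -39, -42: arithmetic with common difference −3.
Stream B = -15, -26, -37, -48, -59, -70, -81, -92, -103, -114, -125, -136: arithmetic with common difference −11.
The 25th slot belongs to stream A; its 13th term is -45.

-45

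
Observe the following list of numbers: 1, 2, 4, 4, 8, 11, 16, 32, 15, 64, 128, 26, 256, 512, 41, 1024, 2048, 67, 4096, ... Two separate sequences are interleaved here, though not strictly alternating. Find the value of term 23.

32768

Positions follow the repeating pattern AAB; grouping by letter gives 2 tracks.
Stream A: 1, 2, 4, 8, 16, 32, 64, 128, 256, 512, 1024, 2048, 4096 (multiplying by 2 each time).
Stream B: 4, 11, 15, 26, 41, 67 (a Fibonacci-like recurrence a_n = a_{n-1} + a_{n-2}).
Position 23 → stream A, term 16 = 32768.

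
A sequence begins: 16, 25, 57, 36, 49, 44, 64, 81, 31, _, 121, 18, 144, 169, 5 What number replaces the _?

100

Reading positions in blocks of 3 reveals the pattern AAB — 2 tracks woven together.
Subsequence A: 16, 25, 36, 49, 64, 81, ?, 121, 144, 169. Perfect squares starting at 4².
Subsequence B: 57, 44, 31, 18, 5. Subtracting 13 each time.
Subsequence A's pattern makes the blank 100.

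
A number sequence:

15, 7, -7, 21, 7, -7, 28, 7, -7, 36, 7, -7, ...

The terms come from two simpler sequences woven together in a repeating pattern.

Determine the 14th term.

The slot pattern repeats as ABB (period 3), so there are 2 interleaved tracks.
Stream A is 15, 21, 28, 36, which is triangular numbers starting at T_5.
Stream B is 7, -7, 7, -7, 7, -7, 7, -7, which is alternating ±7.
The 14th slot belongs to stream B; its 9th term is 7.

7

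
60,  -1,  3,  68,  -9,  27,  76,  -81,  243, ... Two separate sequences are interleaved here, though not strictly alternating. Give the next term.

84

Positions follow the repeating pattern ABB; grouping by letter gives 2 tracks.
Track A = 60, 68, 76: linear: a_n = 52 + 8·n.
Track B = -1, 3, -9, 27, -81, 243: geometric, ×-3 each step.
Term 10 comes from track A (its 4th entry): 84.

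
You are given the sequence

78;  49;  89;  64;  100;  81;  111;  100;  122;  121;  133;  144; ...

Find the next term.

The terms cycle through 2 interleaved subsequences.
Track A: 78, 89, 100, 111, 122, 133 (adding 11 each time).
Track B: 49, 64, 81, 100, 121, 144 (consecutive squares n² from n = 7).
Position 13 → track A, term 7 = 144.

144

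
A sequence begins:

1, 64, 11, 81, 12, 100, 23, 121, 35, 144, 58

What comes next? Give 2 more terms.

169, 93

Positions 1, 3, 5, … form one subsequence and positions 2, 4, 6, … form another.
Stream A: 1, 11, 12, 23, 35, 58 (each term equals the sum of the previous two).
Stream B: 64, 81, 100, 121, 144 (perfect squares starting at 8²).
The 12th slot belongs to stream B; its 6th term is 169.
Position 13 falls in stream A as its term 7, giving 93.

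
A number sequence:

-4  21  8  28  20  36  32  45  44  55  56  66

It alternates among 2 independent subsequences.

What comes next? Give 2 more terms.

68, 78

The terms cycle through 2 interleaved subsequences.
Track A: -4, 8, 20, 32, 44, 56 — linear: a_n = -16 + 12·n.
Track B: 21, 28, 36, 45, 55, 66 — the triangular numbers T_6, T_7, ….
Position 13 → track A, term 7 = 68.
Position 14 → track B, term 7 = 78.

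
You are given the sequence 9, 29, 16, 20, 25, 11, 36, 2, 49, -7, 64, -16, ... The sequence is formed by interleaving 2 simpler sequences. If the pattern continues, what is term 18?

Positions 1, 3, 5, … form one subsequence and positions 2, 4, 6, … form another.
Track A: 9, 16, 25, 36, 49, 64 — the squares 3², 4², 5², ….
Track B: 29, 20, 11, 2, -7, -16 — linear: a_n = 38 − 9·n.
The 18th slot belongs to track B; its 9th term is -43.

-43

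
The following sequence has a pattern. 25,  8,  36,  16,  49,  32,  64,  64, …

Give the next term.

81

Positions 1, 3, 5, … form one subsequence and positions 2, 4, 6, … form another.
Track A: 25, 36, 49, 64 (perfect squares starting at 5²).
Track B: 8, 16, 32, 64 (powers of 2).
Term 9 comes from track A (its 5th entry): 81.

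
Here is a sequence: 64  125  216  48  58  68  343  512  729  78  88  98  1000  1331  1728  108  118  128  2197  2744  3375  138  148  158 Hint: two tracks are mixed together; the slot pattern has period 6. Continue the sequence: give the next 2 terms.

The slot pattern repeats as AAABBB (period 6), so there are 2 interleaved tracks.
Track A = 64, 125, 216, 343, 512, 729, 1000, 1331, 1728, 2197, 2744, 3375: the cubes 4³, 5³, 6³, ….
Track B = 48, 58, 68, 78, 88, 98, 108, 118, 128, 138, 148, 158: arithmetic, step +10.
Position 25 falls in track A as its term 13, giving 4096.
Position 26 → track A, term 14 = 4913.

4096, 4913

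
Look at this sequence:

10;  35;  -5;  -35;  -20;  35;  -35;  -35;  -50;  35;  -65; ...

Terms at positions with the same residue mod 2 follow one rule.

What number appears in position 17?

Taking every 2nd term gives 2 separate tracks.
Subsequence A: 10, -5, -20, -35, -50, -65 — subtracting 15 each time.
Subsequence B: 35, -35, 35, -35, 35 — the oscillation 35·(−1)^(n+1).
The 17th slot belongs to subsequence A; its 9th term is -110.

-110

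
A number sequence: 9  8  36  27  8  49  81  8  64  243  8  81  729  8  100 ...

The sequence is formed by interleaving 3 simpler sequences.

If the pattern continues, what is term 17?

8

Split by position mod 3 into 3 tracks.
Subsequence A: 9, 27, 81, 243, 729 — powers 3^2, 3^3, 3^4, ….
Subsequence B: 8, 8, 8, 8, 8 — always 8.
Subsequence C: 36, 49, 64, 81, 100 — perfect squares starting at 6².
The 17th slot belongs to subsequence B; its 6th term is 8.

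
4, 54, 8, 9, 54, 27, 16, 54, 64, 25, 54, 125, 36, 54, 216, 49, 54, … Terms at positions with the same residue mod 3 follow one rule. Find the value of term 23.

54

Read the sequence 3 terms at a time; column i is its own pattern.
Track A: 4, 9, 16, 25, 36, 49. Consecutive squares n² from n = 2.
Track B: 54, 54, 54, 54, 54, 54. Constant 54.
Track C: 8, 27, 64, 125, 216. Perfect cubes starting at 2³.
Position 23 → track B, term 8 = 54.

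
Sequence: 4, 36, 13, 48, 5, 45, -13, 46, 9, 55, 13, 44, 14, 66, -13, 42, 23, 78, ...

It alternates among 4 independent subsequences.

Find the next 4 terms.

13, 40, 37, 91

Split by position mod 4: positions 1, 5, 9, … form one track, and each other residue class forms its own.
Stream A: 4, 5, 9, 14, 23. Fibonacci-style (each term is the sum of the two before it).
Stream B: 36, 45, 55, 66, 78. The triangular numbers T_8, T_9, ….
Stream C: 13, -13, 13, -13. Alternating ±13.
Stream D: 48, 46, 44, 42. Linear: a_n = 50 − 2·n.
Position 19 → stream C, term 5 = 13.
The 20th slot belongs to stream D; its 5th term is 40.
Position 21 → stream A, term 6 = 37.
Position 22 → stream B, term 6 = 91.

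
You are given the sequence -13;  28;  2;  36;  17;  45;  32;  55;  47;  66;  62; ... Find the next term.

Taking every 2nd term gives 2 separate tracks.
Stream A: -13, 2, 17, 32, 47, 62. Arithmetic, step +15.
Stream B: 28, 36, 45, 55, 66. Triangular numbers n(n+1)/2 for n = 7, 8, ….
Term 12 comes from stream B (its 6th entry): 78.

78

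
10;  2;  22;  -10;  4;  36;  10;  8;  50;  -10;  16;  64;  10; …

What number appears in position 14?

Read the sequence 3 terms at a time; column i is its own pattern.
Stream A = 10, -10, 10, -10, 10: oscillating between 10 and -10.
Stream B = 2, 4, 8, 16: a geometric progression (common ratio 2).
Stream C = 22, 36, 50, 64: arithmetic, step +14.
Position 14 → stream B, term 5 = 32.

32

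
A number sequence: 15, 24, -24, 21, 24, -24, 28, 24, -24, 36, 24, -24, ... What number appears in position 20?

The slot pattern repeats as ABB (period 3), so there are 2 interleaved tracks.
Stream A: 15, 21, 28, 36 — triangular numbers starting at T_5.
Stream B: 24, -24, 24, -24, 24, -24, 24, -24 — the oscillation 24·(−1)^(n+1).
Position 20 falls in stream B as its term 13, giving 24.

24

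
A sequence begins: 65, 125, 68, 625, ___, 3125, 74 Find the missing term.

Taking every 2nd term gives 2 separate tracks.
Track A is 65, 68, ?, 74, which is adding 3 each time.
Track B is 125, 625, 3125, which is successive powers of 5.
Track A's pattern makes the blank 71.

71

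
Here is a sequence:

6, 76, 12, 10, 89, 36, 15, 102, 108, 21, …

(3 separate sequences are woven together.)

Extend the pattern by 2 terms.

115, 324

Split by position mod 3 into 3 tracks.
Track A: 6, 10, 15, 21 — triangular numbers starting at T_3.
Track B: 76, 89, 102 — linear: a_n = 63 + 13·n.
Track C: 12, 36, 108 — a geometric progression (common ratio 3).
Term 11 comes from track B (its 4th entry): 115.
Position 12 falls in track C as its term 4, giving 324.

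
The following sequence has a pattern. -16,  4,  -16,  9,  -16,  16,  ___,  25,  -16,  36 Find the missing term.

Positions 1, 3, 5, … form one subsequence and positions 2, 4, 6, … form another.
Stream A: -16, -16, -16, ?, -16 (always -16).
Stream B: 4, 9, 16, 25, 36 (consecutive squares n² from n = 2).
Filling stream A at index 4 by its rule yields -16.

-16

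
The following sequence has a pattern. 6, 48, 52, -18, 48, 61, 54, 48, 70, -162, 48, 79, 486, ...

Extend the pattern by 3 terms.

48, 88, -1458

Taking every 3rd term gives 3 separate tracks.
Track A: 6, -18, 54, -162, 486. Multiplying by -3 each time.
Track B: 48, 48, 48, 48. Always 48.
Track C: 52, 61, 70, 79. Linear: a_n = 43 + 9·n.
The 14th slot belongs to track B; its 5th term is 48.
Position 15 → track C, term 5 = 88.
Term 16 comes from track A (its 6th entry): -1458.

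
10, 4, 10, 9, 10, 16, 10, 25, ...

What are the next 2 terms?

Odd-indexed and even-indexed terms follow separate rules.
Subsequence A: 10, 10, 10, 10. The constant sequence 10.
Subsequence B: 4, 9, 16, 25. Consecutive squares n² from n = 2.
Position 9 → subsequence A, term 5 = 10.
Term 10 comes from subsequence B (its 5th entry): 36.

10, 36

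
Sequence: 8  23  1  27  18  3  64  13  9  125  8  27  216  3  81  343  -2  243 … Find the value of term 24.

The terms cycle through 3 interleaved subsequences.
Track A: 8, 27, 64, 125, 216, 343 (the cubes 2³, 3³, 4³, …).
Track B: 23, 18, 13, 8, 3, -2 (linear: a_n = 28 − 5·n).
Track C: 1, 3, 9, 27, 81, 243 (powers 3^0, 3^1, 3^2, …).
Position 24 falls in track C as its term 8, giving 2187.

2187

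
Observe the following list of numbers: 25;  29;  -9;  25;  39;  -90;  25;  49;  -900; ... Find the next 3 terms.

Read the sequence 3 terms at a time; column i is its own pattern.
Track A: 25, 25, 25 — the constant sequence 25.
Track B: 29, 39, 49 — adding 10 each time.
Track C: -9, -90, -900 — geometric, ×10 each step.
Position 10 falls in track A as its term 4, giving 25.
Position 11 falls in track B as its term 4, giving 59.
Position 12 falls in track C as its term 4, giving -9000.

25, 59, -9000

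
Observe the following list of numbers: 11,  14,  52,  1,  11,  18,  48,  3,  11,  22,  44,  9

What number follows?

Taking every 4th term gives 4 separate tracks.
Subsequence A = 11, 11, 11: the constant sequence 11.
Subsequence B = 14, 18, 22: adding 4 each time.
Subsequence C = 52, 48, 44: linear: a_n = 56 − 4·n.
Subsequence D = 1, 3, 9: powers of 3.
Term 13 comes from subsequence A (its 4th entry): 11.

11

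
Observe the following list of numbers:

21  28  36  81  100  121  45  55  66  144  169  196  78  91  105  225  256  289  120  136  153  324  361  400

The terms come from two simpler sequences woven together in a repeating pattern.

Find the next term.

171

The slot pattern repeats as AAABBB (period 6), so there are 2 interleaved tracks.
Subsequence A is 21, 28, 36, 45, 55, 66, 78, 91, 105, 120, 136, 153, which is triangular numbers n(n+1)/2 for n = 6, 7, ….
Subsequence B is 81, 100, 121, 144, 169, 196, 225, 256, 289, 324, 361, 400, which is consecutive squares n² from n = 9.
Term 25 comes from subsequence A (its 13th entry): 171.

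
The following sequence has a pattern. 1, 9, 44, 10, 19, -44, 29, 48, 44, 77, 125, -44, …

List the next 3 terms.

The slot pattern repeats as AAB (period 3), so there are 2 interleaved tracks.
Stream A = 1, 9, 10, 19, 29, 48, 77, 125: each term equals the sum of the previous two.
Stream B = 44, -44, 44, -44: oscillating between 44 and -44.
Position 13 falls in stream A as its term 9, giving 202.
The 14th slot belongs to stream A; its 10th term is 327.
Term 15 comes from stream B (its 5th entry): 44.

202, 327, 44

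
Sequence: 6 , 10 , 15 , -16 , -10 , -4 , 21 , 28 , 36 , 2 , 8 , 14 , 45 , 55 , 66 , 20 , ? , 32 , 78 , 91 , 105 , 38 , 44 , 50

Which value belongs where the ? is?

26

Reading positions in blocks of 6 reveals the pattern AAABBB — 2 tracks woven together.
Track A: 6, 10, 15, 21, 28, 36, 45, 55, 66, 78, 91, 105 (the triangular numbers T_3, T_4, …).
Track B: -16, -10, -4, 2, 8, 14, 20, ?, 32, 38, 44, 50 (linear: a_n = -22 + 6·n).
So the missing entry in track B is 26.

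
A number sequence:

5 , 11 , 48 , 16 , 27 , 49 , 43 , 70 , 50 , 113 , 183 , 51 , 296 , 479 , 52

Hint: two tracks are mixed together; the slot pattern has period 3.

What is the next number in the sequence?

775

Reading positions in blocks of 3 reveals the pattern AAB — 2 tracks woven together.
Track A = 5, 11, 16, 27, 43, 70, 113, 183, 296, 479: a Fibonacci-like recurrence a_n = a_{n-1} + a_{n-2}.
Track B = 48, 49, 50, 51, 52: adding 1 each time.
Term 16 comes from track A (its 11th entry): 775.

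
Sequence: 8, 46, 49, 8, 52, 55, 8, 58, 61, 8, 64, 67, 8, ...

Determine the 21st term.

85

The slot pattern repeats as ABB (period 3), so there are 2 interleaved tracks.
Subsequence A: 8, 8, 8, 8, 8. Always 8.
Subsequence B: 46, 49, 52, 55, 58, 61, 64, 67. Arithmetic with common difference +3.
Term 21 comes from subsequence B (its 14th entry): 85.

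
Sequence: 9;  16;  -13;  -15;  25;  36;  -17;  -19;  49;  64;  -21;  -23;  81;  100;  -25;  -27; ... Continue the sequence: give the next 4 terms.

121, 144, -29, -31

The slot pattern repeats as AABB (period 4), so there are 2 interleaved tracks.
Track A: 9, 16, 25, 36, 49, 64, 81, 100. Perfect squares starting at 3².
Track B: -13, -15, -17, -19, -21, -23, -25, -27. Arithmetic, step −2.
Position 17 → track A, term 9 = 121.
Term 18 comes from track A (its 10th entry): 144.
Position 19 falls in track B as its term 9, giving -29.
The 20th slot belongs to track B; its 10th term is -31.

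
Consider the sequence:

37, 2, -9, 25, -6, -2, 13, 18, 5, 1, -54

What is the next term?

Split by position mod 3 into 3 tracks.
Subsequence A: 37, 25, 13, 1. Subtracting 12 each time.
Subsequence B: 2, -6, 18, -54. Multiplying by -3 each time.
Subsequence C: -9, -2, 5. Adding 7 each time.
Position 12 falls in subsequence C as its term 4, giving 12.

12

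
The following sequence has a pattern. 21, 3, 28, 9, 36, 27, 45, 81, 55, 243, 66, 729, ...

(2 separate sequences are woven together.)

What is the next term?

78

Split by position mod 2 into 2 tracks.
Track A: 21, 28, 36, 45, 55, 66 — triangular numbers n(n+1)/2 for n = 6, 7, ….
Track B: 3, 9, 27, 81, 243, 729 — powers of 3.
Term 13 comes from track A (its 7th entry): 78.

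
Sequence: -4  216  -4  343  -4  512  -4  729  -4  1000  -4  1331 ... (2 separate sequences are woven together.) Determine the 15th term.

-4

Split by position mod 2 into 2 tracks.
Track A: -4, -4, -4, -4, -4, -4 — constant -4.
Track B: 216, 343, 512, 729, 1000, 1331 — the cubes 6³, 7³, 8³, ….
Position 15 → track A, term 8 = -4.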